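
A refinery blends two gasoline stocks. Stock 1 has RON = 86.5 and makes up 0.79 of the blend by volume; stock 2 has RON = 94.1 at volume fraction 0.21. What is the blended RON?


Linear blending: RON_blend = sum(vi * RONi)
Contribution 1: 0.79 * 86.5 = 68.335
Contribution 2: 0.21 * 94.1 = 19.761
RON_blend = 68.335 + 19.761 = 88.096

88.096


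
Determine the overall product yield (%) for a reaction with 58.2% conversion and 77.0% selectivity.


Overall yield = conversion (%) * selectivity (%) / 100
Conversion = 58.2%, Selectivity = 77.0%
Y = 58.2 * 77.0 / 100
= 44.814 %

44.814 %


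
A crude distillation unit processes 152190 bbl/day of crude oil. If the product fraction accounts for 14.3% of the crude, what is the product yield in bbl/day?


Crude throughput = 152190 bbl/day
Fraction yield = 14.3%
yield = throughput * fraction / 100
yield = 152190 * 14.3 / 100 = 21763.17

21763.17 bbl/day


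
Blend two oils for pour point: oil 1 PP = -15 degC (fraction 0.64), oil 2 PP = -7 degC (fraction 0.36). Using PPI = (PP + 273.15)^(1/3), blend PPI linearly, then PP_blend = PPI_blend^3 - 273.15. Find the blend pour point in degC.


PPI_1 = (-15 + 273.15)^(1/3) = 6.36733
PPI_2 = (-7 + 273.15)^(1/3) = 6.432436
PPI_blend = 0.64 * 6.36733 + 0.36 * 6.432436 = 6.390768
PP_blend = 6.390768^3 - 273.15 = 261.0112 - 273.15 = -12.14

-12.14 degC


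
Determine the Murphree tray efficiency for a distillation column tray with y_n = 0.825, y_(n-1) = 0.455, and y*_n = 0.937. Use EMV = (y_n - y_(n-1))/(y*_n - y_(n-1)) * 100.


Murphree vapor efficiency: EMV = (y_n - y_(n-1)) / (y*_n - y_(n-1)) * 100
EMV = (0.825 - 0.455) / (0.937 - 0.455) * 100 = 0.37 / 0.482 * 100 = 76.76

76.76 %


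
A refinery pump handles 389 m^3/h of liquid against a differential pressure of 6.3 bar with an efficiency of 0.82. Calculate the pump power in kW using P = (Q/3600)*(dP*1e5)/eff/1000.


Q = 389 / 3600 = 0.108056 m^3/s
P = 0.108056 * (6.3 * 1e5) / 0.82 / 1000 = 83.02

83.02 kW


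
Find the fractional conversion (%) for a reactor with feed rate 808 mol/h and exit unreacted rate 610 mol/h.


X = (F_in - F_out) / F_in * 100
Moles reacted = 808 - 610 = 198
X = 198 / 808 * 100
= 0.2450 * 100
= 24.50 %

24.50 %


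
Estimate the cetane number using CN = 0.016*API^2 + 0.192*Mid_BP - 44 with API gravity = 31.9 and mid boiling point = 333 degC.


CN = 0.016 * 31.9^2 + 0.192 * 333 - 44
CN = 16.28176 + 63.936 - 44 = 36.21776

36.21776


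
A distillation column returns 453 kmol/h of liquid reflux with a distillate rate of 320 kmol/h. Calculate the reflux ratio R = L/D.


Reflux ratio definition: R = L / D (liquid returned / distillate withdrawn)
L = 453 kmol/h, D = 320 kmol/h
R = 453 / 320 = 1.416

1.416


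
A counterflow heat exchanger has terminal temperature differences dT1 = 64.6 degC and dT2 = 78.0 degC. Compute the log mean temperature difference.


LMTD = (dT1 - dT2) / ln(dT1/dT2)
= (64.6 - 78.0) / ln(64.6 / 78.0) = -13.4 / -0.188494 = 71.09

71.09 degC


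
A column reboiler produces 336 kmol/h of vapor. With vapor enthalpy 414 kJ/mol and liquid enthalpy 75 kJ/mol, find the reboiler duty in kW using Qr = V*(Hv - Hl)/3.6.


Qr = 336 * (414 - 75) / 3.6 = 336 * 339 / 3.6 = 31640

31640 kW


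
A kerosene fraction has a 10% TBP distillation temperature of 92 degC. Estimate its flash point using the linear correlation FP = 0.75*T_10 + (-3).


FP = 0.75 * 92 + (-3) = 66

66 degC


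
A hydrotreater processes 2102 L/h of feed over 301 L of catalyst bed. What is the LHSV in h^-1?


LHSV = volumetric feed rate / catalyst volume
= 2102 L/h / 301 L
= 6.983 h^-1

6.983 h^-1


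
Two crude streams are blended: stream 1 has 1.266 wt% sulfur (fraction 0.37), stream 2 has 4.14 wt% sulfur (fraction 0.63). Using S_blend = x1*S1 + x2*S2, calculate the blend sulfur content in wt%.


Linear sulfur blending: S_blend = x1*S1 + x2*S2
Contribution 1: 0.37 * 1.266 = 0.46842 wt%
Contribution 2: 0.63 * 4.14 = 2.6082 wt%
S_blend = 0.46842 + 2.6082 = 3.07662

3.07662 wt%


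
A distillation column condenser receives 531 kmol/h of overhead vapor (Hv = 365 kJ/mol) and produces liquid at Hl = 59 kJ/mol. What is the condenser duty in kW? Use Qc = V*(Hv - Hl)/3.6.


Qc = 531 * (365 - 59) / 3.6 = 531 * 306 / 3.6 = 45140

45140 kW


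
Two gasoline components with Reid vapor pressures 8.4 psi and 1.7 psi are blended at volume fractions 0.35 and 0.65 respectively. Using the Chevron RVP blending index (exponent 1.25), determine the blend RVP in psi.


Chevron index: RVP_blend = (sum xi*RVPi^1.25)^(1/1.25)
RVP^1.25 terms: 0.35 * 8.4^1.25 + 0.65 * 1.7^1.25 = 6.2669
RVP_blend = 6.2669^(1/1.25) = 4.342

4.342 psi


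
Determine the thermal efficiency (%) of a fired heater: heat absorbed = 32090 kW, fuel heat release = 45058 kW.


Furnace efficiency = Q_absorbed / Q_fuel * 100
= 32090 / 45058 * 100 = 71.22

71.22 %


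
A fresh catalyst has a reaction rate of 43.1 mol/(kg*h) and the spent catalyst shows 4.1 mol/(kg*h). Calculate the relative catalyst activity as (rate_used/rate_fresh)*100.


Activity (%) = (rate_used / rate_fresh) * 100
rate_used = 4.1, rate_fresh = 43.1
= (4.1 / 43.1) * 100
= 0.09513 * 100 = 9.513

9.513 %


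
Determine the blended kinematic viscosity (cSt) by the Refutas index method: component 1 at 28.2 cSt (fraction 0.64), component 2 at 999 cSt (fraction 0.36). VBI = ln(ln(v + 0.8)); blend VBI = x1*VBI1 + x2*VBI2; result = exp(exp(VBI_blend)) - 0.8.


Refutas method: VBN_i = 14.534*ln(ln(visc_i + 0.8)) + 10.975, blended linearly by mass fraction; since VBN is linear in VBI_i = ln(ln(visc_i + 0.8)) and the fractions sum to 1, blend VBI directly: visc = exp(exp(VBI_blend)) - 0.8
VBI_1 = ln(ln(28.2 + 0.8)) = 1.21411
VBI_2 = ln(ln(999 + 0.8)) = 1.93262
VBI_blend = 0.64 * 1.21411 + 0.36 * 1.93262 = 1.47277
visc_blend = exp(exp(1.47277)) - 0.8 = 77.56

77.56 cSt


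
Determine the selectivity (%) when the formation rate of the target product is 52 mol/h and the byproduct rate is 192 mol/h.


Selectivity = desired / (desired + undesired) * 100
Total products = 52 + 192 = 244 mol/h
S = 52 / 244 * 100
= 0.2131 * 100
= 21.31 %

21.31 %


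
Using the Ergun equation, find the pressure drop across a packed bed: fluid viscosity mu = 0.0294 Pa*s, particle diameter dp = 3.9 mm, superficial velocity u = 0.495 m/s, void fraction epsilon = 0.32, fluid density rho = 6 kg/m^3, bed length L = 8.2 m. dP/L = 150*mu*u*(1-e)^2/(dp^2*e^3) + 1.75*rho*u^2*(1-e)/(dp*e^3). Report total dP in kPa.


dp = 3.9 mm = 0.0039 m
Viscous term = 150*0.0294*0.495*(1-0.32)^2 / (0.0039^2*0.32^3) = 2025270
Inertial term = 1.75*6*0.495^2*(1-0.32) / (0.0039*0.32^3) = 13689.7
dP/L = 2025270 + 13689.7 = 2038960 Pa/m
dP = 2038960 * 8.2 / 1000 = 16720 kPa

16720 kPa


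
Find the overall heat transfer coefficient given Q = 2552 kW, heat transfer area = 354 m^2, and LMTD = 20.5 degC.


From Q = U*A*LMTD, U = Q / (A * LMTD)
U = 2552 / (354 * 20.5) = 2552 / 7257 = 0.3517

0.3517 kW/(m^2*K)


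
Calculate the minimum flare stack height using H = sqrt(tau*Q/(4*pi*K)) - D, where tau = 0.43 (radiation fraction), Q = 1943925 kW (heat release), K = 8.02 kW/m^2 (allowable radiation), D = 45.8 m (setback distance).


tau*Q/(4*pi*K) = 0.43 * 1943925 / (4 * pi * 8.02) = 8293.99
sqrt(8293.99) = 91.0713
H = 91.0713 - 45.8 = 45.27

45.27 m


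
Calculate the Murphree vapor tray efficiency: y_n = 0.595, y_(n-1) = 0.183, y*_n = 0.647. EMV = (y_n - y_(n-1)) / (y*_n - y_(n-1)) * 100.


Murphree vapor efficiency: EMV = (y_n - y_(n-1)) / (y*_n - y_(n-1)) * 100
EMV = (0.595 - 0.183) / (0.647 - 0.183) * 100 = 0.412 / 0.464 * 100 = 88.79

88.79 %


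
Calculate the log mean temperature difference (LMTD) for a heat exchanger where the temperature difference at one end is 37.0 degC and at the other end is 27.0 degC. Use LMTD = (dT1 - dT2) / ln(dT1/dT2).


LMTD = (dT1 - dT2) / ln(dT1/dT2)
= (37.0 - 27.0) / ln(37.0 / 27.0) = 10 / 0.315081 = 31.74

31.74 degC


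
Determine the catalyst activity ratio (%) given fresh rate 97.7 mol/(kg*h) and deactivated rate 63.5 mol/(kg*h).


Activity (%) = (rate_used / rate_fresh) * 100
rate_used = 63.5, rate_fresh = 97.7
= (63.5 / 97.7) * 100
= 0.6499 * 100 = 64.99

64.99 %


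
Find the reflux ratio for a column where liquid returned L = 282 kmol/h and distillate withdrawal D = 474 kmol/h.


Reflux ratio definition: R = L / D (liquid returned / distillate withdrawn)
L = 282 kmol/h, D = 474 kmol/h
R = 282 / 474 = 0.5949

0.5949


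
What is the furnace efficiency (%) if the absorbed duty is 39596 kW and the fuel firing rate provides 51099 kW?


Furnace efficiency = Q_absorbed / Q_fuel * 100
= 39596 / 51099 * 100 = 77.49

77.49 %


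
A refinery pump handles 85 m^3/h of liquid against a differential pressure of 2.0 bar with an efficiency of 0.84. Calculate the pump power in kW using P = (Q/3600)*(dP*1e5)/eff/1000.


Q = 85 / 3600 = 0.0236111 m^3/s
P = 0.0236111 * (2.0 * 1e5) / 0.84 / 1000 = 5.622

5.622 kW


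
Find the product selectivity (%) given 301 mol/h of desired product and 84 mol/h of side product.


Selectivity = desired / (desired + undesired) * 100
Total products = 301 + 84 = 385 mol/h
S = 301 / 385 * 100
= 0.7818 * 100
= 78.18 %

78.18 %


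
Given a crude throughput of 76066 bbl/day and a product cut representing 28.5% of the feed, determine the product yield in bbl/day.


Crude throughput = 76066 bbl/day
Fraction yield = 28.5%
yield = throughput * fraction / 100
yield = 76066 * 28.5 / 100 = 21678.81

21678.81 bbl/day


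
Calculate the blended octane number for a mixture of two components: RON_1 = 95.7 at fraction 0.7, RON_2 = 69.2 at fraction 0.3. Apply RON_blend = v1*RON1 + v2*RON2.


Linear blending: RON_blend = sum(vi * RONi)
Contribution 1: 0.7 * 95.7 = 66.99
Contribution 2: 0.3 * 69.2 = 20.76
RON_blend = 66.99 + 20.76 = 87.75

87.75


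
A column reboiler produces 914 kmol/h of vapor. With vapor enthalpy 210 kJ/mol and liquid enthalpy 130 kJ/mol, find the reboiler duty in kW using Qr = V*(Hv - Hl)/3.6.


Qr = 914 * (210 - 130) / 3.6 = 914 * 80 / 3.6 = 20310

20310 kW


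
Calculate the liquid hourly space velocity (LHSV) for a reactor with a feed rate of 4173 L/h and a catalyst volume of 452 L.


LHSV = volumetric feed rate / catalyst volume
= 4173 L/h / 452 L
= 9.232 h^-1

9.232 h^-1


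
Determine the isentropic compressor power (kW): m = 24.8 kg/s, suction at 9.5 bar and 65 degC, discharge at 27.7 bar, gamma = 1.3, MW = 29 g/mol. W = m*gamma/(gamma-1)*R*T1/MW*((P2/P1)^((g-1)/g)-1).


Isentropic work: W = m*(gamma/(gamma-1))*(R*T1/MW)*((P2/P1)^((gamma-1)/gamma) - 1)
T1 = 65 + 273.15 = 338.15 K
Pressure ratio = 27.7 / 9.5 = 2.91579
Exponent = (1.3 - 1)/1.3 = 0.230769
(P2/P1)^exp - 1 = 2.91579^0.230769 - 1 = 0.280122
W = 24.8 * 1.3 / 0.3 * 8.314 * 338.15 / 29 * 0.280122 = 2918

2918 kW


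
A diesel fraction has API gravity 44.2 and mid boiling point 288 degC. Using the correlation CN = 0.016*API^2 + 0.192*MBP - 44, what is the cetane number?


CN = 0.016 * 44.2^2 + 0.192 * 288 - 44
CN = 31.25824 + 55.296 - 44 = 42.55424

42.55424


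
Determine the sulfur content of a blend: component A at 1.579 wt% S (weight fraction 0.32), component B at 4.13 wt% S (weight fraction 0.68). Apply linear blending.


Linear sulfur blending: S_blend = x1*S1 + x2*S2
Contribution 1: 0.32 * 1.579 = 0.50528 wt%
Contribution 2: 0.68 * 4.13 = 2.8084 wt%
S_blend = 0.50528 + 2.8084 = 3.31368

3.31368 wt%


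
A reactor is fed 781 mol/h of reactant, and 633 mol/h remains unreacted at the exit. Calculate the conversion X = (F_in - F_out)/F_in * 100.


X = (F_in - F_out) / F_in * 100
Moles reacted = 781 - 633 = 148
X = 148 / 781 * 100
= 0.1895 * 100
= 18.95 %

18.95 %


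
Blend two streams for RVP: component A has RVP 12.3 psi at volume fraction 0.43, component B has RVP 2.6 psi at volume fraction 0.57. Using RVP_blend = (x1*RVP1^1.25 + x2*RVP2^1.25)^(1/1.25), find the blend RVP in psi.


Chevron index: RVP_blend = (sum xi*RVPi^1.25)^(1/1.25)
RVP^1.25 terms: 0.43 * 12.3^1.25 + 0.57 * 2.6^1.25 = 11.7868
RVP_blend = 11.7868^(1/1.25) = 7.196

7.196 psi


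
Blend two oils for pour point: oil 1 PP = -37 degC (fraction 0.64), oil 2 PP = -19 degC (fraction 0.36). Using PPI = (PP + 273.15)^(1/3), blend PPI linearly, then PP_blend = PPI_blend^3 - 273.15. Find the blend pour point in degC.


PPI_1 = (-37 + 273.15)^(1/3) = 6.181056
PPI_2 = (-19 + 273.15)^(1/3) = 6.334272
PPI_blend = 0.64 * 6.181056 + 0.36 * 6.334272 = 6.236214
PP_blend = 6.236214^3 - 273.15 = 242.5286 - 273.15 = -30.62

-30.62 degC


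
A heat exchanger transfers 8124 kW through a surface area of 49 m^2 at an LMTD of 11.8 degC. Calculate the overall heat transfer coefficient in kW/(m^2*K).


From Q = U*A*LMTD, U = Q / (A * LMTD)
U = 8124 / (49 * 11.8) = 8124 / 578.2 = 14.05

14.05 kW/(m^2*K)


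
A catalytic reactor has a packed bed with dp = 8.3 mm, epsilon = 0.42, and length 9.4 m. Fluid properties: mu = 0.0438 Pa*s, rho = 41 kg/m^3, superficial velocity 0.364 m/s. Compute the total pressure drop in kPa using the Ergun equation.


dp = 8.3 mm = 0.0083 m
Viscous term = 150*0.0438*0.364*(1-0.42)^2 / (0.0083^2*0.42^3) = 157623
Inertial term = 1.75*41*0.364^2*(1-0.42) / (0.0083*0.42^3) = 8966.58
dP/L = 157623 + 8966.58 = 166590 Pa/m
dP = 166590 * 9.4 / 1000 = 1566 kPa

1566 kPa


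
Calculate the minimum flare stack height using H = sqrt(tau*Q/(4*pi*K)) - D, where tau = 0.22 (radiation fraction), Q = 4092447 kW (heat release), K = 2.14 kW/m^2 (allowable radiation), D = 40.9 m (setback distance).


tau*Q/(4*pi*K) = 0.22 * 4092447 / (4 * pi * 2.14) = 33479.7
sqrt(33479.7) = 182.975
H = 182.975 - 40.9 = 142.1

142.1 m


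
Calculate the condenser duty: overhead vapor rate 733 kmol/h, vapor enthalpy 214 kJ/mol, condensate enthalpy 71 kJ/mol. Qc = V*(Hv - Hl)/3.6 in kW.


Qc = 733 * (214 - 71) / 3.6 = 733 * 143 / 3.6 = 29120

29120 kW


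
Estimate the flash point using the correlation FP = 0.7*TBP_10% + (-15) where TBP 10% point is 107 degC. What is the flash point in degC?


FP = 0.7 * 107 + (-15) = 59.9

59.9 degC


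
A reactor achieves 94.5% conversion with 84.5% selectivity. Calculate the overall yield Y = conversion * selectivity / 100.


Overall yield = conversion (%) * selectivity (%) / 100
Conversion = 94.5%, Selectivity = 84.5%
Y = 94.5 * 84.5 / 100
= 79.8525 %

79.8525 %


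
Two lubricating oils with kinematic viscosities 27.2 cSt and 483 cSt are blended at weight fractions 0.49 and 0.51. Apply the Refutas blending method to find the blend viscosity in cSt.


Refutas method: VBN_i = 14.534*ln(ln(visc_i + 0.8)) + 10.975, blended linearly by mass fraction; since VBN is linear in VBI_i = ln(ln(visc_i + 0.8)) and the fractions sum to 1, blend VBI directly: visc = exp(exp(VBI_blend)) - 0.8
VBI_1 = ln(ln(27.2 + 0.8)) = 1.20363
VBI_2 = ln(ln(483 + 0.8)) = 1.82159
VBI_blend = 0.49 * 1.20363 + 0.51 * 1.82159 = 1.51879
visc_blend = exp(exp(1.51879)) - 0.8 = 95.43

95.43 cSt


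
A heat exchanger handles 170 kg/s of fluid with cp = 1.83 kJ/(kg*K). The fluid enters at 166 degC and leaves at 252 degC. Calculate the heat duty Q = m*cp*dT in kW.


Q = m_dot * cp * delta_T
delta_T = 252 - 166 = 86 K
Q = 170 * 1.83 * 86
= 311.1 * 86
= 26754.6 kW

26754.6 kW


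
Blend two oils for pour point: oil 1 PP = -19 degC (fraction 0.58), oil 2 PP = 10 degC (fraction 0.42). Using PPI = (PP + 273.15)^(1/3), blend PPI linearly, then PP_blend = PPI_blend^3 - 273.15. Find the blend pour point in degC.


PPI_1 = (-19 + 273.15)^(1/3) = 6.334272
PPI_2 = (10 + 273.15)^(1/3) = 6.566574
PPI_blend = 0.58 * 6.334272 + 0.42 * 6.566574 = 6.431839
PP_blend = 6.431839^3 - 273.15 = 266.0759 - 273.15 = -7.07

-7.07 degC


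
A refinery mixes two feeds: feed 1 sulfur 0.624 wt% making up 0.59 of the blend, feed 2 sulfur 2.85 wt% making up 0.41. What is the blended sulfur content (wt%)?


Linear sulfur blending: S_blend = x1*S1 + x2*S2
Contribution 1: 0.59 * 0.624 = 0.36816 wt%
Contribution 2: 0.41 * 2.85 = 1.1685 wt%
S_blend = 0.36816 + 1.1685 = 1.53666

1.53666 wt%


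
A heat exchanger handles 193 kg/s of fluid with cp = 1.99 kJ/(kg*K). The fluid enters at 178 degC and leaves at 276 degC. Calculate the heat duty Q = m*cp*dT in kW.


Q = m_dot * cp * delta_T
delta_T = 276 - 178 = 98 K
Q = 193 * 1.99 * 98
= 384.07 * 98
= 37638.86 kW

37638.86 kW


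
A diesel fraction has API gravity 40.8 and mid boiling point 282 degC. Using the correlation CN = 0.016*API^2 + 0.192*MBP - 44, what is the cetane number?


CN = 0.016 * 40.8^2 + 0.192 * 282 - 44
CN = 26.63424 + 54.144 - 44 = 36.77824

36.77824


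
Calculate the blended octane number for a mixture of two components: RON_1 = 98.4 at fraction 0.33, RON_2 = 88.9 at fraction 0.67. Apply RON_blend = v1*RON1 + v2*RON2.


Linear blending: RON_blend = sum(vi * RONi)
Contribution 1: 0.33 * 98.4 = 32.472
Contribution 2: 0.67 * 88.9 = 59.563
RON_blend = 32.472 + 59.563 = 92.035

92.035


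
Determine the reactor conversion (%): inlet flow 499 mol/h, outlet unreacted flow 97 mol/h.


X = (F_in - F_out) / F_in * 100
Moles reacted = 499 - 97 = 402
X = 402 / 499 * 100
= 0.8056 * 100
= 80.56 %

80.56 %


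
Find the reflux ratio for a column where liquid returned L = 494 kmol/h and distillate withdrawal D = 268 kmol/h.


Reflux ratio definition: R = L / D (liquid returned / distillate withdrawn)
L = 494 kmol/h, D = 268 kmol/h
R = 494 / 268 = 1.843

1.843


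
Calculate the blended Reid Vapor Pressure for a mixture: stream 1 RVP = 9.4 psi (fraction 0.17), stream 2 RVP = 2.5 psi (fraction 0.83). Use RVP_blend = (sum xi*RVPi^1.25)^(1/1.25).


Chevron index: RVP_blend = (sum xi*RVPi^1.25)^(1/1.25)
RVP^1.25 terms: 0.17 * 9.4^1.25 + 0.83 * 2.5^1.25 = 5.40725
RVP_blend = 5.40725^(1/1.25) = 3.858

3.858 psi


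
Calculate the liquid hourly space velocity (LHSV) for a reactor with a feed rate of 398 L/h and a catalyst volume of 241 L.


LHSV = volumetric feed rate / catalyst volume
= 398 L/h / 241 L
= 1.651 h^-1

1.651 h^-1


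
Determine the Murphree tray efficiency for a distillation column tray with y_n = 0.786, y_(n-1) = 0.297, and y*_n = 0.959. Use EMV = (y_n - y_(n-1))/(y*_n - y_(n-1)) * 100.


Murphree vapor efficiency: EMV = (y_n - y_(n-1)) / (y*_n - y_(n-1)) * 100
EMV = (0.786 - 0.297) / (0.959 - 0.297) * 100 = 0.489 / 0.662 * 100 = 73.87

73.87 %


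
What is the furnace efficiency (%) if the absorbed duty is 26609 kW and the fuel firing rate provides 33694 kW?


Furnace efficiency = Q_absorbed / Q_fuel * 100
= 26609 / 33694 * 100 = 78.97

78.97 %


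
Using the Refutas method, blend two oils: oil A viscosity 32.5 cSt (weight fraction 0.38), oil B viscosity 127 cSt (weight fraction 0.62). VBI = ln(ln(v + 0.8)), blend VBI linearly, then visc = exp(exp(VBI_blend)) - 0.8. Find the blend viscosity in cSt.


Refutas method: VBN_i = 14.534*ln(ln(visc_i + 0.8)) + 10.975, blended linearly by mass fraction; since VBN is linear in VBI_i = ln(ln(visc_i + 0.8)) and the fractions sum to 1, blend VBI directly: visc = exp(exp(VBI_blend)) - 0.8
VBI_1 = ln(ln(32.5 + 0.8)) = 1.25435
VBI_2 = ln(ln(127 + 0.8)) = 1.57907
VBI_blend = 0.38 * 1.25435 + 0.62 * 1.57907 = 1.45568
visc_blend = exp(exp(1.45568)) - 0.8 = 71.98

71.98 cSt


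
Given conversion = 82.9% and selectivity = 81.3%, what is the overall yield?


Overall yield = conversion (%) * selectivity (%) / 100
Conversion = 82.9%, Selectivity = 81.3%
Y = 82.9 * 81.3 / 100
= 67.3977 %

67.3977 %


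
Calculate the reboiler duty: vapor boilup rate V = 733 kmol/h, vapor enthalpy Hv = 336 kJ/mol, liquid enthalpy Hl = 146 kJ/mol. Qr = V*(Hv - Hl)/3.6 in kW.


Qr = 733 * (336 - 146) / 3.6 = 733 * 190 / 3.6 = 38690

38690 kW


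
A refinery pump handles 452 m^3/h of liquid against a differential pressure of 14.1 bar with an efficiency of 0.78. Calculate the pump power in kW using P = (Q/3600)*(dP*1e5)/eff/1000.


Q = 452 / 3600 = 0.125556 m^3/s
P = 0.125556 * (14.1 * 1e5) / 0.78 / 1000 = 227.0

227.0 kW


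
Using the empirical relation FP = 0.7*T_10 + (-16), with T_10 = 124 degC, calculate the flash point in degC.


FP = 0.7 * 124 + (-16) = 70.8

70.8 degC


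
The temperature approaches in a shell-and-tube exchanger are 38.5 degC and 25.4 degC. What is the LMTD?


LMTD = (dT1 - dT2) / ln(dT1/dT2)
= (38.5 - 25.4) / ln(38.5 / 25.4) = 13.1 / 0.415909 = 31.50

31.50 degC


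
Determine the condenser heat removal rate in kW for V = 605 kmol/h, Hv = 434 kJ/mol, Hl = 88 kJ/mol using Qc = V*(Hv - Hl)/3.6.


Qc = 605 * (434 - 88) / 3.6 = 605 * 346 / 3.6 = 58150

58150 kW


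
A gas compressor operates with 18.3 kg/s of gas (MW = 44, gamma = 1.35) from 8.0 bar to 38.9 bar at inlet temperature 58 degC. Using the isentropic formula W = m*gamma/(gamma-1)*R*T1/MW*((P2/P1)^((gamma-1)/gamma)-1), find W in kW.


Isentropic work: W = m*(gamma/(gamma-1))*(R*T1/MW)*((P2/P1)^((gamma-1)/gamma) - 1)
T1 = 58 + 273.15 = 331.15 K
Pressure ratio = 38.9 / 8.0 = 4.8625
Exponent = (1.35 - 1)/1.35 = 0.259259
(P2/P1)^exp - 1 = 4.8625^0.259259 - 1 = 0.506866
W = 18.3 * 1.35 / 0.35 * 8.314 * 331.15 / 44 * 0.506866 = 2239

2239 kW


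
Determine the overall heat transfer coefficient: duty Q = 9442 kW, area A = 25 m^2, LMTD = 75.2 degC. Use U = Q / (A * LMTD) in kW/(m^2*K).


From Q = U*A*LMTD, U = Q / (A * LMTD)
U = 9442 / (25 * 75.2) = 9442 / 1880 = 5.022

5.022 kW/(m^2*K)


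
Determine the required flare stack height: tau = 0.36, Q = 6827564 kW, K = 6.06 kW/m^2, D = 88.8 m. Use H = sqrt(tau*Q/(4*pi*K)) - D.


tau*Q/(4*pi*K) = 0.36 * 6827564 / (4 * pi * 6.06) = 32276.5
sqrt(32276.5) = 179.657
H = 179.657 - 88.8 = 90.86

90.86 m


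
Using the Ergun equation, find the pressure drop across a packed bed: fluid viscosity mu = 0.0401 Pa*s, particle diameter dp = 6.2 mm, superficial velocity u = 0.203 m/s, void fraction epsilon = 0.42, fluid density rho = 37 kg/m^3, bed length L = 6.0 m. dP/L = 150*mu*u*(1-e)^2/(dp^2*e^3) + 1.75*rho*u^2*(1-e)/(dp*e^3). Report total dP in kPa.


dp = 6.2 mm = 0.0062 m
Viscous term = 150*0.0401*0.203*(1-0.42)^2 / (0.0062^2*0.42^3) = 144230
Inertial term = 1.75*37*0.203^2*(1-0.42) / (0.0062*0.42^3) = 3369.15
dP/L = 144230 + 3369.15 = 147599 Pa/m
dP = 147599 * 6.0 / 1000 = 885.6 kPa

885.6 kPa


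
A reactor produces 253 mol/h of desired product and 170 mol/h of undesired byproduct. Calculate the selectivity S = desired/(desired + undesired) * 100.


Selectivity = desired / (desired + undesired) * 100
Total products = 253 + 170 = 423 mol/h
S = 253 / 423 * 100
= 0.5981 * 100
= 59.81 %

59.81 %


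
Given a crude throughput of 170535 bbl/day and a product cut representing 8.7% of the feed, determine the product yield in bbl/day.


Crude throughput = 170535 bbl/day
Fraction yield = 8.7%
yield = throughput * fraction / 100
yield = 170535 * 8.7 / 100 = 14836.545

14836.545 bbl/day


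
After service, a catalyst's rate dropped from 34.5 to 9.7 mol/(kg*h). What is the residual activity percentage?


Activity (%) = (rate_used / rate_fresh) * 100
rate_used = 9.7, rate_fresh = 34.5
= (9.7 / 34.5) * 100
= 0.2812 * 100 = 28.12

28.12 %


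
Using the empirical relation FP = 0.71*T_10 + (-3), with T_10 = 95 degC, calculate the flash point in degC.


FP = 0.71 * 95 + (-3) = 64.45

64.45 degC


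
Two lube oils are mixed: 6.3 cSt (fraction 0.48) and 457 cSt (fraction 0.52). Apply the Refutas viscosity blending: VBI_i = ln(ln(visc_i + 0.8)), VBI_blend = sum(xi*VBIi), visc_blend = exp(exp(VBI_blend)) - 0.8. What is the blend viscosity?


Refutas method: VBN_i = 14.534*ln(ln(visc_i + 0.8)) + 10.975, blended linearly by mass fraction; since VBN is linear in VBI_i = ln(ln(visc_i + 0.8)) and the fractions sum to 1, blend VBI directly: visc = exp(exp(VBI_blend)) - 0.8
VBI_1 = ln(ln(6.3 + 0.8)) = 0.672993
VBI_2 = ln(ln(457 + 0.8)) = 1.81261
VBI_blend = 0.48 * 0.672993 + 0.52 * 1.81261 = 1.26559
visc_blend = exp(exp(1.26559)) - 0.8 = 33.85

33.85 cSt


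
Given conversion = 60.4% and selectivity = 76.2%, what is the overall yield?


Overall yield = conversion (%) * selectivity (%) / 100
Conversion = 60.4%, Selectivity = 76.2%
Y = 60.4 * 76.2 / 100
= 46.0248 %

46.0248 %


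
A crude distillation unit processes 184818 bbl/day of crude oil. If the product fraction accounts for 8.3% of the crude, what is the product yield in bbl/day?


Crude throughput = 184818 bbl/day
Fraction yield = 8.3%
yield = throughput * fraction / 100
yield = 184818 * 8.3 / 100 = 15339.894

15339.894 bbl/day


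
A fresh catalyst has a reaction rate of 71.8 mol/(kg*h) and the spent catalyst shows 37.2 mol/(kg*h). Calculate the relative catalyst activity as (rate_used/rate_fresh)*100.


Activity (%) = (rate_used / rate_fresh) * 100
rate_used = 37.2, rate_fresh = 71.8
= (37.2 / 71.8) * 100
= 0.5181 * 100 = 51.81

51.81 %


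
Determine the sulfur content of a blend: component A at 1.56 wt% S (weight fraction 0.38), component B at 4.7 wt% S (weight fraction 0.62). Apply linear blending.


Linear sulfur blending: S_blend = x1*S1 + x2*S2
Contribution 1: 0.38 * 1.56 = 0.5928 wt%
Contribution 2: 0.62 * 4.7 = 2.914 wt%
S_blend = 0.5928 + 2.914 = 3.5068

3.5068 wt%


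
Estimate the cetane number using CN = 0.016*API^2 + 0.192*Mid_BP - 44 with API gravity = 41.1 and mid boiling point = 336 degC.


CN = 0.016 * 41.1^2 + 0.192 * 336 - 44
CN = 27.02736 + 64.512 - 44 = 47.53936

47.53936


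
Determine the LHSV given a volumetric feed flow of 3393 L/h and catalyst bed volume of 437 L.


LHSV = volumetric feed rate / catalyst volume
= 3393 L/h / 437 L
= 7.764 h^-1

7.764 h^-1


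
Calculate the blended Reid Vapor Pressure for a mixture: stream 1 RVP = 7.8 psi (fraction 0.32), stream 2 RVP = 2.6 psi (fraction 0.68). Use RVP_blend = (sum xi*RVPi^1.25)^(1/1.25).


Chevron index: RVP_blend = (sum xi*RVPi^1.25)^(1/1.25)
RVP^1.25 terms: 0.32 * 7.8^1.25 + 0.68 * 2.6^1.25 = 6.41632
RVP_blend = 6.41632^(1/1.25) = 4.424

4.424 psi


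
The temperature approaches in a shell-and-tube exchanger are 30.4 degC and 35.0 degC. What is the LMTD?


LMTD = (dT1 - dT2) / ln(dT1/dT2)
= (30.4 - 35.0) / ln(30.4 / 35.0) = -4.6 / -0.140905 = 32.65

32.65 degC


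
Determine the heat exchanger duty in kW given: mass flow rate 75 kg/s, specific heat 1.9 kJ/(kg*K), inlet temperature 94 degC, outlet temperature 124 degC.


Q = m_dot * cp * delta_T
delta_T = 124 - 94 = 30 K
Q = 75 * 1.9 * 30
= 142.5 * 30
= 4275 kW

4275 kW


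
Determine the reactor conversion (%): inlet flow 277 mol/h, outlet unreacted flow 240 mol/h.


X = (F_in - F_out) / F_in * 100
Moles reacted = 277 - 240 = 37
X = 37 / 277 * 100
= 0.1336 * 100
= 13.36 %

13.36 %


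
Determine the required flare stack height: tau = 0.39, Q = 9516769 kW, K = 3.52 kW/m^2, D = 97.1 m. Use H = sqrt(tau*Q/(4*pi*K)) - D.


tau*Q/(4*pi*K) = 0.39 * 9516769 / (4 * pi * 3.52) = 83907.7
sqrt(83907.7) = 289.668
H = 289.668 - 97.1 = 192.6

192.6 m


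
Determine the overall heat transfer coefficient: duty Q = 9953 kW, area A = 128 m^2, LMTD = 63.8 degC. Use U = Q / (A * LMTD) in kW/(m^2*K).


From Q = U*A*LMTD, U = Q / (A * LMTD)
U = 9953 / (128 * 63.8) = 9953 / 8166.4 = 1.219

1.219 kW/(m^2*K)


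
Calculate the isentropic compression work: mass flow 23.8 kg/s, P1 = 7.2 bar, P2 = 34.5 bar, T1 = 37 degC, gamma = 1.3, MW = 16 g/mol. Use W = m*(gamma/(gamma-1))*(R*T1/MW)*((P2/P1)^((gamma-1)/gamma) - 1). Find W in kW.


Isentropic work: W = m*(gamma/(gamma-1))*(R*T1/MW)*((P2/P1)^((gamma-1)/gamma) - 1)
T1 = 37 + 273.15 = 310.15 K
Pressure ratio = 34.5 / 7.2 = 4.79167
Exponent = (1.3 - 1)/1.3 = 0.230769
(P2/P1)^exp - 1 = 4.79167^0.230769 - 1 = 0.435606
W = 23.8 * 1.3 / 0.3 * 8.314 * 310.15 / 16 * 0.435606 = 7240

7240 kW


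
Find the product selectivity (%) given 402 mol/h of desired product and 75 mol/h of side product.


Selectivity = desired / (desired + undesired) * 100
Total products = 402 + 75 = 477 mol/h
S = 402 / 477 * 100
= 0.8428 * 100
= 84.28 %

84.28 %


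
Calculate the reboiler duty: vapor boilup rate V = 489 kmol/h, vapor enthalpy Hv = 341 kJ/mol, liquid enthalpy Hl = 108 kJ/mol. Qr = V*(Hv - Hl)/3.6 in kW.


Qr = 489 * (341 - 108) / 3.6 = 489 * 233 / 3.6 = 31650

31650 kW


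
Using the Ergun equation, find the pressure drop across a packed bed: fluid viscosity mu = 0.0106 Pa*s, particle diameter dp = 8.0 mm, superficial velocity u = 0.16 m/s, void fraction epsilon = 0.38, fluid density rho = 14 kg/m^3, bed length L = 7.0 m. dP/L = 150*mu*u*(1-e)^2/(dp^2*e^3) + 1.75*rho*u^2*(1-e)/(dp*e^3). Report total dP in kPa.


dp = 8.0 mm = 0.008 m
Viscous term = 150*0.0106*0.16*(1-0.38)^2 / (0.008^2*0.38^3) = 27846.4
Inertial term = 1.75*14*0.16^2*(1-0.38) / (0.008*0.38^3) = 885.843
dP/L = 27846.4 + 885.843 = 28732.2 Pa/m
dP = 28732.2 * 7.0 / 1000 = 201.1 kPa

201.1 kPa


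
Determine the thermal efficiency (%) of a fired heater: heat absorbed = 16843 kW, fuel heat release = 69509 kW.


Furnace efficiency = Q_absorbed / Q_fuel * 100
= 16843 / 69509 * 100 = 24.23

24.23 %


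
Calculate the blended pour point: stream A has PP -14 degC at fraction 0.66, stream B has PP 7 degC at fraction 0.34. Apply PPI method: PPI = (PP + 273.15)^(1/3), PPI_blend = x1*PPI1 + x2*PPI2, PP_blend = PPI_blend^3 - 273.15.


PPI_1 = (-14 + 273.15)^(1/3) = 6.375541
PPI_2 = (7 + 273.15)^(1/3) = 6.543301
PPI_blend = 0.66 * 6.375541 + 0.34 * 6.543301 = 6.432579
PP_blend = 6.432579^3 - 273.15 = 266.1677 - 273.15 = -6.98

-6.98 degC


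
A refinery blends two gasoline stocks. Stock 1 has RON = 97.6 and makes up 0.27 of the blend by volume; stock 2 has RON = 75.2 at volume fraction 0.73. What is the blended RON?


Linear blending: RON_blend = sum(vi * RONi)
Contribution 1: 0.27 * 97.6 = 26.352
Contribution 2: 0.73 * 75.2 = 54.896
RON_blend = 26.352 + 54.896 = 81.248

81.248


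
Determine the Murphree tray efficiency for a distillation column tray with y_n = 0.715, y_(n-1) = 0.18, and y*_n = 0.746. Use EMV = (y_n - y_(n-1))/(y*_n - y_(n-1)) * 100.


Murphree vapor efficiency: EMV = (y_n - y_(n-1)) / (y*_n - y_(n-1)) * 100
EMV = (0.715 - 0.18) / (0.746 - 0.18) * 100 = 0.535 / 0.566 * 100 = 94.52

94.52 %


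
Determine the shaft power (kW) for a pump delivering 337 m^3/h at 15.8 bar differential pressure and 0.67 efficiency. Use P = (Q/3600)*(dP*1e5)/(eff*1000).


Q = 337 / 3600 = 0.0936111 m^3/s
P = 0.0936111 * (15.8 * 1e5) / 0.67 / 1000 = 220.8

220.8 kW


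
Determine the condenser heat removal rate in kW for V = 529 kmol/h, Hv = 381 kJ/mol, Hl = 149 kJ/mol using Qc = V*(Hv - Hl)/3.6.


Qc = 529 * (381 - 149) / 3.6 = 529 * 232 / 3.6 = 34090

34090 kW


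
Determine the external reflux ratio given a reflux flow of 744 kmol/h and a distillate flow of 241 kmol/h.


Reflux ratio definition: R = L / D (liquid returned / distillate withdrawn)
L = 744 kmol/h, D = 241 kmol/h
R = 744 / 241 = 3.087

3.087


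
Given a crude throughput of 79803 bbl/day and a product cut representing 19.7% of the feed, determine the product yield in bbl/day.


Crude throughput = 79803 bbl/day
Fraction yield = 19.7%
yield = throughput * fraction / 100
yield = 79803 * 19.7 / 100 = 15721.191

15721.191 bbl/day


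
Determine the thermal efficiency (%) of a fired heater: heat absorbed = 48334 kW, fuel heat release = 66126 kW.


Furnace efficiency = Q_absorbed / Q_fuel * 100
= 48334 / 66126 * 100 = 73.09

73.09 %


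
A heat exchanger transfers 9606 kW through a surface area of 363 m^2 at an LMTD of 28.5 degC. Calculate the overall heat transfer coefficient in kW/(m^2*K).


From Q = U*A*LMTD, U = Q / (A * LMTD)
U = 9606 / (363 * 28.5) = 9606 / 10345.5 = 0.9285

0.9285 kW/(m^2*K)


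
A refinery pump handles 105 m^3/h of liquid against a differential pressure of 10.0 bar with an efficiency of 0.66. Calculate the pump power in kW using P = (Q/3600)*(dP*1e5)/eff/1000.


Q = 105 / 3600 = 0.0291667 m^3/s
P = 0.0291667 * (10.0 * 1e5) / 0.66 / 1000 = 44.19

44.19 kW


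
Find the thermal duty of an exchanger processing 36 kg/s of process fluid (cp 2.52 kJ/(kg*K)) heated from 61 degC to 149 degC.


Q = m_dot * cp * delta_T
delta_T = 149 - 61 = 88 K
Q = 36 * 2.52 * 88
= 90.72 * 88
= 7983.36 kW

7983.36 kW


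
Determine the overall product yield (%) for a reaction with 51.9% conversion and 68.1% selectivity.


Overall yield = conversion (%) * selectivity (%) / 100
Conversion = 51.9%, Selectivity = 68.1%
Y = 51.9 * 68.1 / 100
= 35.3439 %

35.3439 %


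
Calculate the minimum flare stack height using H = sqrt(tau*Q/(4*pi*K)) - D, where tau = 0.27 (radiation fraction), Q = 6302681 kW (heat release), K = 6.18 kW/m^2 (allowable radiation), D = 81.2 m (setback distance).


tau*Q/(4*pi*K) = 0.27 * 6302681 / (4 * pi * 6.18) = 21912.4
sqrt(21912.4) = 148.028
H = 148.028 - 81.2 = 66.83

66.83 m


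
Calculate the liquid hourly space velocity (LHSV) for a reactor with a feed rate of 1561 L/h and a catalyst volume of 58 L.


LHSV = volumetric feed rate / catalyst volume
= 1561 L/h / 58 L
= 26.91 h^-1

26.91 h^-1


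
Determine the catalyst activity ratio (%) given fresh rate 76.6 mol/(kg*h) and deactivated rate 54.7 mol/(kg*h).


Activity (%) = (rate_used / rate_fresh) * 100
rate_used = 54.7, rate_fresh = 76.6
= (54.7 / 76.6) * 100
= 0.7141 * 100 = 71.41

71.41 %


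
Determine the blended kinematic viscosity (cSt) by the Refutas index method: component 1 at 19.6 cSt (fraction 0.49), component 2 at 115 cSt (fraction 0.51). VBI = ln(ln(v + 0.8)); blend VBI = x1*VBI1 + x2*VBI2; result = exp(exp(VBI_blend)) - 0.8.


Refutas method: VBN_i = 14.534*ln(ln(visc_i + 0.8)) + 10.975, blended linearly by mass fraction; since VBN is linear in VBI_i = ln(ln(visc_i + 0.8)) and the fractions sum to 1, blend VBI directly: visc = exp(exp(VBI_blend)) - 0.8
VBI_1 = ln(ln(19.6 + 0.8)) = 1.10378
VBI_2 = ln(ln(115 + 0.8)) = 1.55854
VBI_blend = 0.49 * 1.10378 + 0.51 * 1.55854 = 1.33571
visc_blend = exp(exp(1.33571)) - 0.8 = 44.02

44.02 cSt


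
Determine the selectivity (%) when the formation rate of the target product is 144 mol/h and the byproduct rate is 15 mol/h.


Selectivity = desired / (desired + undesired) * 100
Total products = 144 + 15 = 159 mol/h
S = 144 / 159 * 100
= 0.9057 * 100
= 90.57 %

90.57 %


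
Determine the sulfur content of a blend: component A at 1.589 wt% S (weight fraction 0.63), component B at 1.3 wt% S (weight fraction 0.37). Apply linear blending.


Linear sulfur blending: S_blend = x1*S1 + x2*S2
Contribution 1: 0.63 * 1.589 = 1.00107 wt%
Contribution 2: 0.37 * 1.3 = 0.481 wt%
S_blend = 1.00107 + 0.481 = 1.48207

1.48207 wt%


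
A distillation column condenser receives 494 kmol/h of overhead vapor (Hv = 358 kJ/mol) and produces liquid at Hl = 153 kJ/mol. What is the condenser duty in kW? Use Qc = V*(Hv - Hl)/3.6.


Qc = 494 * (358 - 153) / 3.6 = 494 * 205 / 3.6 = 28130

28130 kW


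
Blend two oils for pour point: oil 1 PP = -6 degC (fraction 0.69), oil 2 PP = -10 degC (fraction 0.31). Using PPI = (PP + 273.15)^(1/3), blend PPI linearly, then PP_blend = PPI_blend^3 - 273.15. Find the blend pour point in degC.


PPI_1 = (-6 + 273.15)^(1/3) = 6.440482
PPI_2 = (-10 + 273.15)^(1/3) = 6.408176
PPI_blend = 0.69 * 6.440482 + 0.31 * 6.408176 = 6.430467
PP_blend = 6.430467^3 - 273.15 = 265.9056 - 273.15 = -7.24

-7.24 degC


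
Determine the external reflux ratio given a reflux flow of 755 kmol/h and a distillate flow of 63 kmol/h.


Reflux ratio definition: R = L / D (liquid returned / distillate withdrawn)
L = 755 kmol/h, D = 63 kmol/h
R = 755 / 63 = 11.98

11.98


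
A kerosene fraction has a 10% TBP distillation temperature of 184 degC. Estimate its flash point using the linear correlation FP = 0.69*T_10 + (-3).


FP = 0.69 * 184 + (-3) = 123.96

123.96 degC


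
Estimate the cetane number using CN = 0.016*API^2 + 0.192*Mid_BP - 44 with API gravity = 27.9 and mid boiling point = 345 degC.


CN = 0.016 * 27.9^2 + 0.192 * 345 - 44
CN = 12.45456 + 66.24 - 44 = 34.69456

34.69456


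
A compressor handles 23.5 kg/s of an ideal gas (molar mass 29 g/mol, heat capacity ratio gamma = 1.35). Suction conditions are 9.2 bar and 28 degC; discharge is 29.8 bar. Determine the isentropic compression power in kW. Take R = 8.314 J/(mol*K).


Isentropic work: W = m*(gamma/(gamma-1))*(R*T1/MW)*((P2/P1)^((gamma-1)/gamma) - 1)
T1 = 28 + 273.15 = 301.15 K
Pressure ratio = 29.8 / 9.2 = 3.23913
Exponent = (1.35 - 1)/1.35 = 0.259259
(P2/P1)^exp - 1 = 3.23913^0.259259 - 1 = 0.356229
W = 23.5 * 1.35 / 0.35 * 8.314 * 301.15 / 29 * 0.356229 = 2788

2788 kW


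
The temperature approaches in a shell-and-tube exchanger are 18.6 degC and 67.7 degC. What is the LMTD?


LMTD = (dT1 - dT2) / ln(dT1/dT2)
= (18.6 - 67.7) / ln(18.6 / 67.7) = -49.1 / -1.29192 = 38.01

38.01 degC


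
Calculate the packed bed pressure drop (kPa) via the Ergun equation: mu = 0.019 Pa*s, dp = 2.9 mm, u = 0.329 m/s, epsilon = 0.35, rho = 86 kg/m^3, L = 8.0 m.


dp = 2.9 mm = 0.0029 m
Viscous term = 150*0.019*0.329*(1-0.35)^2 / (0.0029^2*0.35^3) = 1098670
Inertial term = 1.75*86*0.329^2*(1-0.35) / (0.0029*0.35^3) = 85160.8
dP/L = 1098670 + 85160.8 = 1183830 Pa/m
dP = 1183830 * 8.0 / 1000 = 9471 kPa

9471 kPa


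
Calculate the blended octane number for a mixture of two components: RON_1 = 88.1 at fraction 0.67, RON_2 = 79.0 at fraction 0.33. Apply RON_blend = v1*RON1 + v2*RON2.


Linear blending: RON_blend = sum(vi * RONi)
Contribution 1: 0.67 * 88.1 = 59.027
Contribution 2: 0.33 * 79.0 = 26.07
RON_blend = 59.027 + 26.07 = 85.097

85.097


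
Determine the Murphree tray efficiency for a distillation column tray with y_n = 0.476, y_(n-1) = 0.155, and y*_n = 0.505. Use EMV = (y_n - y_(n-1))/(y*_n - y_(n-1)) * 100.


Murphree vapor efficiency: EMV = (y_n - y_(n-1)) / (y*_n - y_(n-1)) * 100
EMV = (0.476 - 0.155) / (0.505 - 0.155) * 100 = 0.321 / 0.35 * 100 = 91.71

91.71 %


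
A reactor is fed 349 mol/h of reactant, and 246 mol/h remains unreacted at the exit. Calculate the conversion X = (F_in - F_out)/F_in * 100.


X = (F_in - F_out) / F_in * 100
Moles reacted = 349 - 246 = 103
X = 103 / 349 * 100
= 0.2951 * 100
= 29.51 %

29.51 %


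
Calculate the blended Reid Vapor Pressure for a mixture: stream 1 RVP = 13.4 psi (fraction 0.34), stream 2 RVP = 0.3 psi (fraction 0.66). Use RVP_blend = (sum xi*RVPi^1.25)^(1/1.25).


Chevron index: RVP_blend = (sum xi*RVPi^1.25)^(1/1.25)
RVP^1.25 terms: 0.34 * 13.4^1.25 + 0.66 * 0.3^1.25 = 8.86339
RVP_blend = 8.86339^(1/1.25) = 5.729

5.729 psi


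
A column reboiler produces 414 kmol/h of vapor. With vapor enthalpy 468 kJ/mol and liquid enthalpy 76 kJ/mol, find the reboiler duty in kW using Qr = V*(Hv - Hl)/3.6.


Qr = 414 * (468 - 76) / 3.6 = 414 * 392 / 3.6 = 45080

45080 kW


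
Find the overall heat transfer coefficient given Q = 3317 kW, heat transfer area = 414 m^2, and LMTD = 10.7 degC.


From Q = U*A*LMTD, U = Q / (A * LMTD)
U = 3317 / (414 * 10.7) = 3317 / 4429.8 = 0.7488

0.7488 kW/(m^2*K)


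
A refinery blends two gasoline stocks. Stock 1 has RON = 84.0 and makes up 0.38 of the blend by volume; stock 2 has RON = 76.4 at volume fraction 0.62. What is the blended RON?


Linear blending: RON_blend = sum(vi * RONi)
Contribution 1: 0.38 * 84.0 = 31.92
Contribution 2: 0.62 * 76.4 = 47.368
RON_blend = 31.92 + 47.368 = 79.288

79.288


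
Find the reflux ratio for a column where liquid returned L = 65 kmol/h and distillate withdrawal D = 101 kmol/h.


Reflux ratio definition: R = L / D (liquid returned / distillate withdrawn)
L = 65 kmol/h, D = 101 kmol/h
R = 65 / 101 = 0.6436

0.6436


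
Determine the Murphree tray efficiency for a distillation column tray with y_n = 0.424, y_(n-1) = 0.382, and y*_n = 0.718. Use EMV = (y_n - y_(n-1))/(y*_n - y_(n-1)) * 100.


Murphree vapor efficiency: EMV = (y_n - y_(n-1)) / (y*_n - y_(n-1)) * 100
EMV = (0.424 - 0.382) / (0.718 - 0.382) * 100 = 0.042 / 0.336 * 100 = 12.50

12.50 %
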